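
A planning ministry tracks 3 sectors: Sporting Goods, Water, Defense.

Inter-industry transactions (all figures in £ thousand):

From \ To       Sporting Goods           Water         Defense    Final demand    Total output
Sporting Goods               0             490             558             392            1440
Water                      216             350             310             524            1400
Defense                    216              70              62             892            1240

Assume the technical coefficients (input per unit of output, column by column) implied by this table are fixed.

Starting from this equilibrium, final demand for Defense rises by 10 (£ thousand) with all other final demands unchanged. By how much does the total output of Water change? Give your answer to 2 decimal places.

Δx_W = 5.45

Technical coefficients a_ij = z_ij / X_j:
  a_SS = 0/1440 = 0.00, a_WS = 216/1440 = 0.15, a_DS = 216/1440 = 0.15
  a_SW = 490/1400 = 0.35, a_WW = 350/1400 = 0.25, a_DW = 70/1400 = 0.05
  a_SD = 558/1240 = 0.45, a_WD = 310/1240 = 0.25, a_DD = 62/1240 = 0.05
I − A =
  [   1.00    -0.35    -0.45]
  [  -0.15     0.75    -0.25]
  [  -0.15    -0.05     0.95]
Cofactors of I−A, C_ij = (−1)^(i+j)·(minor ij) (rows/columns in the sector order above):
  C_11 = (0.75)(0.95) − (-0.25)(-0.05) = 0.7000
  C_12 = −[(-0.15)(0.95) − (-0.25)(-0.15)] = 0.1800
  C_13 = (-0.15)(-0.05) − (0.75)(-0.15) = 0.1200
  C_21 = −[(-0.35)(0.95) − (-0.45)(-0.05)] = 0.3550
  C_22 = (1.00)(0.95) − (-0.45)(-0.15) = 0.8825
  C_23 = −[(1.00)(-0.05) − (-0.35)(-0.15)] = 0.1025
  C_31 = (-0.35)(-0.25) − (-0.45)(0.75) = 0.4250
  C_32 = −[(1.00)(-0.25) − (-0.45)(-0.15)] = 0.3175
  C_33 = (1.00)(0.75) − (-0.35)(-0.15) = 0.6975
det(I−A) = Σ_j (I−A)_1j·C_1j = (1.00)(0.7000) + (-0.35)(0.1800) + (-0.45)(0.1200) = 0.5830
adj(I−A) = Cᵀ =
  [ 0.7000   0.3550   0.4250]
  [ 0.1800   0.8825   0.3175]
  [ 0.1200   0.1025   0.6975]
(I − A)⁻¹ = adj(I−A) / det(I−A) ≈
  [   1.2007     0.6089     0.7290]
  [   0.3087     1.5137     0.5446]
  [   0.2058     0.1758     1.1964]
Δx = (I − A)⁻¹ Δd with Δd having +10 in the Defense component and 0 elsewhere.
So Δx_W = L_WD · (+10), where L_WD = adj(I−A)_WD / det(I−A) = 0.3175 / 0.5830.
Δx_W = 0.3175 × (+10) / 0.5830 = 3.175 / 0.5830 ≈ 5.45.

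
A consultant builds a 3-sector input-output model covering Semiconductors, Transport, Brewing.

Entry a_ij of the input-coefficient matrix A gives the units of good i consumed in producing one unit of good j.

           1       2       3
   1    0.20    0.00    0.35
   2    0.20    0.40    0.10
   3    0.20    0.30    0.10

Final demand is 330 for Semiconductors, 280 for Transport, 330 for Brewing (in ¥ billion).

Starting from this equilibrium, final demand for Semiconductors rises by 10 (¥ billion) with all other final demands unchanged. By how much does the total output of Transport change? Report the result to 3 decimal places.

Δx_2 = 5.797

I − A =
  [   0.80     0.00    -0.35]
  [  -0.20     0.60    -0.10]
  [  -0.20    -0.30     0.90]
Cofactors of I−A, C_ij = (−1)^(i+j)·(minor ij) (rows/columns in the sector order above):
  C_11 = (0.60)(0.90) − (-0.10)(-0.30) = 0.5100
  C_12 = −[(-0.20)(0.90) − (-0.10)(-0.20)] = 0.2000
  C_13 = (-0.20)(-0.30) − (0.60)(-0.20) = 0.1800
  C_21 = −[(0.00)(0.90) − (-0.35)(-0.30)] = 0.1050
  C_22 = (0.80)(0.90) − (-0.35)(-0.20) = 0.6500
  C_23 = −[(0.80)(-0.30) − (0.00)(-0.20)] = 0.2400
  C_31 = (0.00)(-0.10) − (-0.35)(0.60) = 0.2100
  C_32 = −[(0.80)(-0.10) − (-0.35)(-0.20)] = 0.1500
  C_33 = (0.80)(0.60) − (0.00)(-0.20) = 0.4800
det(I−A) = Σ_j (I−A)_1j·C_1j = (0.80)(0.5100) + (0.00)(0.2000) + (-0.35)(0.1800) = 0.3450
adj(I−A) = Cᵀ =
  [ 0.5100   0.1050   0.2100]
  [ 0.2000   0.6500   0.1500]
  [ 0.1800   0.2400   0.4800]
(I − A)⁻¹ = adj(I−A) / det(I−A) ≈
  [   1.4783     0.3043     0.6087]
  [   0.5797     1.8841     0.4348]
  [   0.5217     0.6957     1.3913]
Δx = (I − A)⁻¹ Δd with Δd having +10 in the Semiconductors component and 0 elsewhere.
So Δx_2 = L_21 · (+10), where L_21 = adj(I−A)_21 / det(I−A) = 0.2000 / 0.3450.
Δx_2 = 0.2000 × (+10) / 0.3450 = 2.00 / 0.3450 ≈ 5.797.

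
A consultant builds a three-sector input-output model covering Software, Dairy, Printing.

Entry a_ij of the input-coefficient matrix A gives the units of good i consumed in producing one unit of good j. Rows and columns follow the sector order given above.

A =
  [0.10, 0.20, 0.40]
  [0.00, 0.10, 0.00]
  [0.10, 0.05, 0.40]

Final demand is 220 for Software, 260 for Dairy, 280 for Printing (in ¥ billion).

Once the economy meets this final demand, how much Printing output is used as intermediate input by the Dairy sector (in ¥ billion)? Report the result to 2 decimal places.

z_32 = 14.44

I − A =
  [   0.90    -0.20    -0.40]
  [   0.00     0.90     0.00]
  [  -0.10    -0.05     0.60]
Cofactors of I−A, C_ij = (−1)^(i+j)·(minor ij) (rows/columns in the sector order above):
  C_11 = (0.90)(0.60) − (0.00)(-0.05) = 0.5400
  C_12 = −[(0.00)(0.60) − (0.00)(-0.10)] = 0.0000
  C_13 = (0.00)(-0.05) − (0.90)(-0.10) = 0.0900
  C_21 = −[(-0.20)(0.60) − (-0.40)(-0.05)] = 0.1400
  C_22 = (0.90)(0.60) − (-0.40)(-0.10) = 0.5000
  C_23 = −[(0.90)(-0.05) − (-0.20)(-0.10)] = 0.0650
  C_31 = (-0.20)(0.00) − (-0.40)(0.90) = 0.3600
  C_32 = −[(0.90)(0.00) − (-0.40)(0.00)] = 0.0000
  C_33 = (0.90)(0.90) − (-0.20)(0.00) = 0.8100
det(I−A) = Σ_j (I−A)_1j·C_1j = (0.90)(0.5400) + (-0.20)(0.0000) + (-0.40)(0.0900) = 0.4500
adj(I−A) = Cᵀ =
  [ 0.5400   0.1400   0.3600]
  [ 0.0000   0.5000   0.0000]
  [ 0.0900   0.0650   0.8100]
(I − A)⁻¹ = adj(I−A) / det(I−A) ≈
  [   1.2000     0.3111     0.8000]
  [   0.0000     1.1111     0.0000]
  [   0.2000     0.1444     1.8000]
First solve x = (I − A)⁻¹ d = adj(I−A)·d / det(I−A); in particular x_2 = (0.0000·220 + 0.5000·260 + 0.0000·280) / 0.4500 = 130.00 / 0.4500 ≈ 288.8889.
Intermediate flow from 3 to 2: z_32 = a_32 · x_2 = 0.05 × 130.00 / 0.4500 = 6.50 / 0.4500 ≈ 14.44.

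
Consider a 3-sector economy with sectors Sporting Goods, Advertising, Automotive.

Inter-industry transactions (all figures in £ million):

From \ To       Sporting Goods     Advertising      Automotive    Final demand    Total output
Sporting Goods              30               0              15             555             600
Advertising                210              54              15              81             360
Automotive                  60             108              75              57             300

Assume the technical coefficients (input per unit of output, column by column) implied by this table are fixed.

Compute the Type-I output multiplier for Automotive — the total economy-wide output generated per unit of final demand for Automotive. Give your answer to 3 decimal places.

m_3 = 1.573

Technical coefficients a_ij = z_ij / X_j:
  a_11 = 30/600 = 0.05, a_21 = 210/600 = 0.35, a_31 = 60/600 = 0.10
  a_12 = 0/360 = 0.00, a_22 = 54/360 = 0.15, a_32 = 108/360 = 0.30
  a_13 = 15/300 = 0.05, a_23 = 15/300 = 0.05, a_33 = 75/300 = 0.25
I − A =
  [   0.95     0.00    -0.05]
  [  -0.35     0.85    -0.05]
  [  -0.10    -0.30     0.75]
Cofactors of I−A, C_ij = (−1)^(i+j)·(minor ij) (rows/columns in the sector order above):
  C_11 = (0.85)(0.75) − (-0.05)(-0.30) = 0.6225
  C_12 = −[(-0.35)(0.75) − (-0.05)(-0.10)] = 0.2675
  C_13 = (-0.35)(-0.30) − (0.85)(-0.10) = 0.1900
  C_21 = −[(0.00)(0.75) − (-0.05)(-0.30)] = 0.0150
  C_22 = (0.95)(0.75) − (-0.05)(-0.10) = 0.7075
  C_23 = −[(0.95)(-0.30) − (0.00)(-0.10)] = 0.2850
  C_31 = (0.00)(-0.05) − (-0.05)(0.85) = 0.0425
  C_32 = −[(0.95)(-0.05) − (-0.05)(-0.35)] = 0.0650
  C_33 = (0.95)(0.85) − (0.00)(-0.35) = 0.8075
det(I−A) = Σ_j (I−A)_1j·C_1j = (0.95)(0.6225) + (0.00)(0.2675) + (-0.05)(0.1900) = 0.581875
adj(I−A) = Cᵀ =
  [ 0.6225   0.0150   0.0425]
  [ 0.2675   0.7075   0.0650]
  [ 0.1900   0.2850   0.8075]
(I − A)⁻¹ = adj(I−A) / det(I−A) ≈
  [   1.0698     0.0258     0.0730]
  [   0.4597     1.2159     0.1117]
  [   0.3265     0.4898     1.3878]
The output multiplier for sector j is the column-j sum of the Leontief inverse (I − A)⁻¹ = adj(I−A) / det(I−A).
Column 3 of adj(I−A): (0.0425, 0.0650, 0.8075); det(I−A) = 0.581875.
m_3 = (0.0425 + 0.0650 + 0.8075) / 0.581875 = 0.915 / 0.581875 ≈ 1.573.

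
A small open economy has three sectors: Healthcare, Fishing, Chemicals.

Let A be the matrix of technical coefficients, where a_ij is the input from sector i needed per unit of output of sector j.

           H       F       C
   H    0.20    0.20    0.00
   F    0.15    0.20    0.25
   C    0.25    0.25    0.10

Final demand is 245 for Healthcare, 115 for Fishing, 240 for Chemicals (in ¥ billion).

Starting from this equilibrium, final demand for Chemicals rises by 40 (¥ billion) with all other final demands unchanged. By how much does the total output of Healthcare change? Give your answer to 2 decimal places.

I − A =
  [   0.80    -0.20     0.00]
  [  -0.15     0.80    -0.25]
  [  -0.25    -0.25     0.90]
Cofactors of I−A, C_ij = (−1)^(i+j)·(minor ij) (rows/columns in the sector order above):
  C_11 = (0.80)(0.90) − (-0.25)(-0.25) = 0.6575
  C_12 = −[(-0.15)(0.90) − (-0.25)(-0.25)] = 0.1975
  C_13 = (-0.15)(-0.25) − (0.80)(-0.25) = 0.2375
  C_21 = −[(-0.20)(0.90) − (0.00)(-0.25)] = 0.1800
  C_22 = (0.80)(0.90) − (0.00)(-0.25) = 0.7200
  C_23 = −[(0.80)(-0.25) − (-0.20)(-0.25)] = 0.2500
  C_31 = (-0.20)(-0.25) − (0.00)(0.80) = 0.0500
  C_32 = −[(0.80)(-0.25) − (0.00)(-0.15)] = 0.2000
  C_33 = (0.80)(0.80) − (-0.20)(-0.15) = 0.6100
det(I−A) = Σ_j (I−A)_1j·C_1j = (0.80)(0.6575) + (-0.20)(0.1975) + (0.00)(0.2375) = 0.4865
adj(I−A) = Cᵀ =
  [ 0.6575   0.1800   0.0500]
  [ 0.1975   0.7200   0.2000]
  [ 0.2375   0.2500   0.6100]
(I − A)⁻¹ = adj(I−A) / det(I−A) ≈
  [   1.3515     0.3700     0.1028]
  [   0.4060     1.4800     0.4111]
  [   0.4882     0.5139     1.2539]
Δx = (I − A)⁻¹ Δd with Δd having +40 in the Chemicals component and 0 elsewhere.
So Δx_H = L_HC · (+40), where L_HC = adj(I−A)_HC / det(I−A) = 0.0500 / 0.4865.
Δx_H = 0.0500 × (+40) / 0.4865 = 2.00 / 0.4865 ≈ 4.11.

Δx_H = 4.11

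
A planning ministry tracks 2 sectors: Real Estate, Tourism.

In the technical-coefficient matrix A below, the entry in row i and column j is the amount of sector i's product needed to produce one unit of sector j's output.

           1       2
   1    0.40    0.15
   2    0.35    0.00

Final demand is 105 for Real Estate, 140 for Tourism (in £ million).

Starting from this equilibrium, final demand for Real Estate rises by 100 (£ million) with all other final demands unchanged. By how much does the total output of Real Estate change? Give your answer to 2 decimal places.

Δx_1 = 182.65

I − A =
  [   0.60    -0.15]
  [  -0.35     1.00]
det(I−A) = (0.60)(1.00) − (-0.15)(-0.35) = 0.5475
adj(I−A) = [[1.00, 0.15], [0.35, 0.60]]
(I − A)⁻¹ = adj(I−A) / det(I−A) ≈
  [   1.8265     0.2740]
  [   0.6393     1.0959]
Δx = (I − A)⁻¹ Δd with Δd having +100 in the Real Estate component and 0 elsewhere.
So Δx_1 = L_11 · (+100), where L_11 = adj(I−A)_11 / det(I−A) = 1.00 / 0.5475.
Δx_1 = 1.00 × (+100) / 0.5475 = 100.00 / 0.5475 ≈ 182.65.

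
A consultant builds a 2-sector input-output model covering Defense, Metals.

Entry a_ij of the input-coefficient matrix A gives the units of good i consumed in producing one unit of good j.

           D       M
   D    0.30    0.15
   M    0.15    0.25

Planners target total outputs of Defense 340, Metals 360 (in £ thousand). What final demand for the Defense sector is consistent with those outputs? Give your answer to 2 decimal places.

I − A =
  [   0.70    -0.15]
  [  -0.15     0.75]
d = (I − A) x:
  d_D = (+0.70)·340 + (-0.15)·360 = 184.00
  d_M = (-0.15)·340 + (+0.75)·360 = 219.00

d_D = 184.00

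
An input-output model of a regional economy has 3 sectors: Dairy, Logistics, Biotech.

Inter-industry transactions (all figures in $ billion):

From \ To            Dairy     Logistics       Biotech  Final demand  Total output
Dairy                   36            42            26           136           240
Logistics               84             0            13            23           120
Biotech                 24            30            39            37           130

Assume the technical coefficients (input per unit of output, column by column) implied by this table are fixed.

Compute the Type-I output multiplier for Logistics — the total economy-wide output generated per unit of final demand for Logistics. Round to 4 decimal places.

m_2 = 2.5000

Technical coefficients a_ij = z_ij / X_j:
  a_11 = 36/240 = 0.15, a_21 = 84/240 = 0.35, a_31 = 24/240 = 0.10
  a_12 = 42/120 = 0.35, a_22 = 0/120 = 0.00, a_32 = 30/120 = 0.25
  a_13 = 26/130 = 0.20, a_23 = 13/130 = 0.10, a_33 = 39/130 = 0.30
I − A =
  [   0.85    -0.35    -0.20]
  [  -0.35     1.00    -0.10]
  [  -0.10    -0.25     0.70]
Cofactors of I−A, C_ij = (−1)^(i+j)·(minor ij) (rows/columns in the sector order above):
  C_11 = (1.00)(0.70) − (-0.10)(-0.25) = 0.6750
  C_12 = −[(-0.35)(0.70) − (-0.10)(-0.10)] = 0.2550
  C_13 = (-0.35)(-0.25) − (1.00)(-0.10) = 0.1875
  C_21 = −[(-0.35)(0.70) − (-0.20)(-0.25)] = 0.2950
  C_22 = (0.85)(0.70) − (-0.20)(-0.10) = 0.5750
  C_23 = −[(0.85)(-0.25) − (-0.35)(-0.10)] = 0.2475
  C_31 = (-0.35)(-0.10) − (-0.20)(1.00) = 0.2350
  C_32 = −[(0.85)(-0.10) − (-0.20)(-0.35)] = 0.1550
  C_33 = (0.85)(1.00) − (-0.35)(-0.35) = 0.7275
det(I−A) = Σ_j (I−A)_1j·C_1j = (0.85)(0.6750) + (-0.35)(0.2550) + (-0.20)(0.1875) = 0.4470
adj(I−A) = Cᵀ =
  [ 0.6750   0.2950   0.2350]
  [ 0.2550   0.5750   0.1550]
  [ 0.1875   0.2475   0.7275]
(I − A)⁻¹ = adj(I−A) / det(I−A) ≈
  [   1.51007     0.65996     0.52573]
  [   0.57047     1.28635     0.34676]
  [   0.41946     0.55369     1.62752]
The output multiplier for sector j is the column-j sum of the Leontief inverse (I − A)⁻¹ = adj(I−A) / det(I−A).
Column 2 of adj(I−A): (0.2950, 0.5750, 0.2475); det(I−A) = 0.4470.
m_2 = (0.2950 + 0.5750 + 0.2475) / 0.4470 = 1.1175 / 0.4470 = 2.5000.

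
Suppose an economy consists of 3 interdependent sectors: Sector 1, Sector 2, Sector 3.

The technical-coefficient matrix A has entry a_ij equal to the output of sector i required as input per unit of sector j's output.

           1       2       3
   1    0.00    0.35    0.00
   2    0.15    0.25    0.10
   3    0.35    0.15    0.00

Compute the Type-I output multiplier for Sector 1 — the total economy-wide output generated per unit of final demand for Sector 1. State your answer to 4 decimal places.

I − A =
  [   1.00    -0.35     0.00]
  [  -0.15     0.75    -0.10]
  [  -0.35    -0.15     1.00]
Cofactors of I−A, C_ij = (−1)^(i+j)·(minor ij) (rows/columns in the sector order above):
  C_11 = (0.75)(1.00) − (-0.10)(-0.15) = 0.7350
  C_12 = −[(-0.15)(1.00) − (-0.10)(-0.35)] = 0.1850
  C_13 = (-0.15)(-0.15) − (0.75)(-0.35) = 0.2850
  C_21 = −[(-0.35)(1.00) − (0.00)(-0.15)] = 0.3500
  C_22 = (1.00)(1.00) − (0.00)(-0.35) = 1.0000
  C_23 = −[(1.00)(-0.15) − (-0.35)(-0.35)] = 0.2725
  C_31 = (-0.35)(-0.10) − (0.00)(0.75) = 0.0350
  C_32 = −[(1.00)(-0.10) − (0.00)(-0.15)] = 0.1000
  C_33 = (1.00)(0.75) − (-0.35)(-0.15) = 0.6975
det(I−A) = Σ_j (I−A)_1j·C_1j = (1.00)(0.7350) + (-0.35)(0.1850) + (0.00)(0.2850) = 0.67025
adj(I−A) = Cᵀ =
  [ 0.7350   0.3500   0.0350]
  [ 0.1850   1.0000   0.1000]
  [ 0.2850   0.2725   0.6975]
(I − A)⁻¹ = adj(I−A) / det(I−A) ≈
  [   1.09661     0.52219     0.05222]
  [   0.27602     1.49198     0.14920]
  [   0.42521     0.40656     1.04066]
The output multiplier for sector j is the column-j sum of the Leontief inverse (I − A)⁻¹ = adj(I−A) / det(I−A).
Column 1 of adj(I−A): (0.7350, 0.1850, 0.2850); det(I−A) = 0.67025.
m_1 = (0.7350 + 0.1850 + 0.2850) / 0.67025 = 1.205 / 0.67025 ≈ 1.7978.

m_1 = 1.7978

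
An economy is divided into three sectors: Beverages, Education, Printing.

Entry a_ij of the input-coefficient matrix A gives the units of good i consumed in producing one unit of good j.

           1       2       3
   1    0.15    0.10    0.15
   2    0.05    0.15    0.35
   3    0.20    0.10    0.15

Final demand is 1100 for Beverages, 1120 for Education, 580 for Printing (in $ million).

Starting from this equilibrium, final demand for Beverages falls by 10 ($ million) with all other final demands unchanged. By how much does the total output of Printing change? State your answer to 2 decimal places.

I − A =
  [   0.85    -0.10    -0.15]
  [  -0.05     0.85    -0.35]
  [  -0.20    -0.10     0.85]
Cofactors of I−A, C_ij = (−1)^(i+j)·(minor ij) (rows/columns in the sector order above):
  C_11 = (0.85)(0.85) − (-0.35)(-0.10) = 0.6875
  C_12 = −[(-0.05)(0.85) − (-0.35)(-0.20)] = 0.1125
  C_13 = (-0.05)(-0.10) − (0.85)(-0.20) = 0.1750
  C_21 = −[(-0.10)(0.85) − (-0.15)(-0.10)] = 0.1000
  C_22 = (0.85)(0.85) − (-0.15)(-0.20) = 0.6925
  C_23 = −[(0.85)(-0.10) − (-0.10)(-0.20)] = 0.1050
  C_31 = (-0.10)(-0.35) − (-0.15)(0.85) = 0.1625
  C_32 = −[(0.85)(-0.35) − (-0.15)(-0.05)] = 0.3050
  C_33 = (0.85)(0.85) − (-0.10)(-0.05) = 0.7175
det(I−A) = Σ_j (I−A)_1j·C_1j = (0.85)(0.6875) + (-0.10)(0.1125) + (-0.15)(0.1750) = 0.546875
adj(I−A) = Cᵀ =
  [ 0.6875   0.1000   0.1625]
  [ 0.1125   0.6925   0.3050]
  [ 0.1750   0.1050   0.7175]
(I − A)⁻¹ = adj(I−A) / det(I−A) ≈
  [   1.2571     0.1829     0.2971]
  [   0.2057     1.2663     0.5577]
  [   0.3200     0.1920     1.3120]
Δx = (I − A)⁻¹ Δd with Δd having -10 in the Beverages component and 0 elsewhere.
So Δx_3 = L_31 · (-10), where L_31 = adj(I−A)_31 / det(I−A) = 0.1750 / 0.546875.
Δx_3 = 0.1750 × (-10) / 0.546875 = -1.75 / 0.546875 = -3.20.

Δx_3 = -3.20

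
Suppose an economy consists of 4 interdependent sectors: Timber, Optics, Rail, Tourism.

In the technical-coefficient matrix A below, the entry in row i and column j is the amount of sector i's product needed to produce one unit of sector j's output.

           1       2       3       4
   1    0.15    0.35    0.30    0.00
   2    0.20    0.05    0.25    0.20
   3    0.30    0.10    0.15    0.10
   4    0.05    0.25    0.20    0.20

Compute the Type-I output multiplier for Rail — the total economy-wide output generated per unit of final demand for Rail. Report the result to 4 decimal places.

I − A =
  [   0.85    -0.35    -0.30     0.00]
  [  -0.20     0.95    -0.25    -0.20]
  [  -0.30    -0.10     0.85    -0.10]
  [  -0.05    -0.25    -0.20     0.80]
Compute the cofactors C_ij = (−1)^(i+j)·(3×3 minor ij) of I−A; the adjugate is their transpose:
adj(I−A) = Cᵀ =
  [ 0.554250   0.262500   0.297000   0.102750]
  [ 0.213750   0.487500   0.255000   0.153750]
  [ 0.239750   0.175000   0.544000   0.111750]
  [ 0.161375   0.212500   0.234250   0.487875]
det(I−A) = Σ_j (I−A)_1j·C_1j = (0.85)(0.554250) + (-0.35)(0.213750) + (-0.30)(0.239750) + (0.00)(0.161375) = 0.324375
(I − A)⁻¹ = adj(I−A) / det(I−A) ≈
  [   1.70867     0.80925     0.91561     0.31676]
  [   0.65896     1.50289     0.78613     0.47399]
  [   0.73911     0.53950     1.67707     0.34451]
  [   0.49750     0.65511     0.72216     1.50405]
The output multiplier for sector j is the column-j sum of the Leontief inverse (I − A)⁻¹ = adj(I−A) / det(I−A).
Column 3 of adj(I−A): (0.297000, 0.255000, 0.544000, 0.234250); det(I−A) = 0.324375.
m_3 = (0.297000 + 0.255000 + 0.544000 + 0.234250) / 0.324375 = 1.33025 / 0.324375 ≈ 4.1010.

m_3 = 4.1010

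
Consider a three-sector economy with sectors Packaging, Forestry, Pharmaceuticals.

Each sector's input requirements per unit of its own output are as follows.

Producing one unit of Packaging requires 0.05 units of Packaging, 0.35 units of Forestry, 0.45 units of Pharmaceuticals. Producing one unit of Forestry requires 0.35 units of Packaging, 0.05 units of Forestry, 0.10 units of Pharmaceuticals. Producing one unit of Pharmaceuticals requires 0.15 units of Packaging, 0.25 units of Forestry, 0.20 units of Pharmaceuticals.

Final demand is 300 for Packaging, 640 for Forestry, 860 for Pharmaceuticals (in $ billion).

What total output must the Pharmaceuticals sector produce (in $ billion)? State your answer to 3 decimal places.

I − A =
  [   0.95    -0.35    -0.15]
  [  -0.35     0.95    -0.25]
  [  -0.45    -0.10     0.80]
Cofactors of I−A, C_ij = (−1)^(i+j)·(minor ij) (rows/columns in the sector order above):
  C_11 = (0.95)(0.80) − (-0.25)(-0.10) = 0.7350
  C_12 = −[(-0.35)(0.80) − (-0.25)(-0.45)] = 0.3925
  C_13 = (-0.35)(-0.10) − (0.95)(-0.45) = 0.4625
  C_21 = −[(-0.35)(0.80) − (-0.15)(-0.10)] = 0.2950
  C_22 = (0.95)(0.80) − (-0.15)(-0.45) = 0.6925
  C_23 = −[(0.95)(-0.10) − (-0.35)(-0.45)] = 0.2525
  C_31 = (-0.35)(-0.25) − (-0.15)(0.95) = 0.2300
  C_32 = −[(0.95)(-0.25) − (-0.15)(-0.35)] = 0.2900
  C_33 = (0.95)(0.95) − (-0.35)(-0.35) = 0.7800
det(I−A) = Σ_j (I−A)_1j·C_1j = (0.95)(0.7350) + (-0.35)(0.3925) + (-0.15)(0.4625) = 0.4915
adj(I−A) = Cᵀ =
  [ 0.7350   0.2950   0.2300]
  [ 0.3925   0.6925   0.2900]
  [ 0.4625   0.2525   0.7800]
(I − A)⁻¹ = adj(I−A) / det(I−A) ≈
  [   1.4954     0.6002     0.4680]
  [   0.7986     1.4090     0.5900]
  [   0.9410     0.5137     1.5870]
x = (I − A)⁻¹ d = adj(I−A)·d / det(I−A), with det(I−A) = 0.4915:
  x_1 = (0.7350·300 + 0.2950·640 + 0.2300·860) / 0.4915 = 607.10 / 0.4915 ≈ 1235.198
  x_2 = (0.3925·300 + 0.6925·640 + 0.2900·860) / 0.4915 = 810.35 / 0.4915 ≈ 1648.728
  x_3 = (0.4625·300 + 0.2525·640 + 0.7800·860) / 0.4915 = 971.15 / 0.4915 ≈ 1975.890

x_3 = 1975.890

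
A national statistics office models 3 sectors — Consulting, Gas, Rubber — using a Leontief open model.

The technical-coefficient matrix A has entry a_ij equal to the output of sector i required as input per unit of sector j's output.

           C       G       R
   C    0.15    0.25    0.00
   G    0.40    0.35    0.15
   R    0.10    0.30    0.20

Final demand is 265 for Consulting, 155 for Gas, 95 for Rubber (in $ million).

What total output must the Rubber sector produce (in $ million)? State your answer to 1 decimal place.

x_R = 423.2

I − A =
  [   0.85    -0.25     0.00]
  [  -0.40     0.65    -0.15]
  [  -0.10    -0.30     0.80]
Cofactors of I−A, C_ij = (−1)^(i+j)·(minor ij) (rows/columns in the sector order above):
  C_11 = (0.65)(0.80) − (-0.15)(-0.30) = 0.4750
  C_12 = −[(-0.40)(0.80) − (-0.15)(-0.10)] = 0.3350
  C_13 = (-0.40)(-0.30) − (0.65)(-0.10) = 0.1850
  C_21 = −[(-0.25)(0.80) − (0.00)(-0.30)] = 0.2000
  C_22 = (0.85)(0.80) − (0.00)(-0.10) = 0.6800
  C_23 = −[(0.85)(-0.30) − (-0.25)(-0.10)] = 0.2800
  C_31 = (-0.25)(-0.15) − (0.00)(0.65) = 0.0375
  C_32 = −[(0.85)(-0.15) − (0.00)(-0.40)] = 0.1275
  C_33 = (0.85)(0.65) − (-0.25)(-0.40) = 0.4525
det(I−A) = Σ_j (I−A)_1j·C_1j = (0.85)(0.4750) + (-0.25)(0.3350) + (0.00)(0.1850) = 0.3200
adj(I−A) = Cᵀ =
  [ 0.4750   0.2000   0.0375]
  [ 0.3350   0.6800   0.1275]
  [ 0.1850   0.2800   0.4525]
(I − A)⁻¹ = adj(I−A) / det(I−A) ≈
  [   1.4844     0.6250     0.1172]
  [   1.0469     2.1250     0.3984]
  [   0.5781     0.8750     1.4141]
x = (I − A)⁻¹ d = adj(I−A)·d / det(I−A), with det(I−A) = 0.3200:
  x_C = (0.4750·265 + 0.2000·155 + 0.0375·95) / 0.3200 = 160.4375 / 0.3200 ≈ 501.4
  x_G = (0.3350·265 + 0.6800·155 + 0.1275·95) / 0.3200 = 206.2875 / 0.3200 ≈ 644.6
  x_R = (0.1850·265 + 0.2800·155 + 0.4525·95) / 0.3200 = 135.4125 / 0.3200 ≈ 423.2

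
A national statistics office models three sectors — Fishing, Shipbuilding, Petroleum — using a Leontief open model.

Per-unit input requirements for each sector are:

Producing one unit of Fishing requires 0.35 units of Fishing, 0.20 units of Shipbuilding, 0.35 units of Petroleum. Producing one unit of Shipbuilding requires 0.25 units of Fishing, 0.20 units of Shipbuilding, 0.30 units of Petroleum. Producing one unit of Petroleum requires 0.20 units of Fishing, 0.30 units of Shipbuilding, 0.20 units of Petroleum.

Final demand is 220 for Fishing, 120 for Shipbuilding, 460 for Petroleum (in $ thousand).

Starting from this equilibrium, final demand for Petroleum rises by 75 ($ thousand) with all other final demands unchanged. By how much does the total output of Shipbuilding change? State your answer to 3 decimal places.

I − A =
  [   0.65    -0.25    -0.20]
  [  -0.20     0.80    -0.30]
  [  -0.35    -0.30     0.80]
Cofactors of I−A, C_ij = (−1)^(i+j)·(minor ij) (rows/columns in the sector order above):
  C_11 = (0.80)(0.80) − (-0.30)(-0.30) = 0.5500
  C_12 = −[(-0.20)(0.80) − (-0.30)(-0.35)] = 0.2650
  C_13 = (-0.20)(-0.30) − (0.80)(-0.35) = 0.3400
  C_21 = −[(-0.25)(0.80) − (-0.20)(-0.30)] = 0.2600
  C_22 = (0.65)(0.80) − (-0.20)(-0.35) = 0.4500
  C_23 = −[(0.65)(-0.30) − (-0.25)(-0.35)] = 0.2825
  C_31 = (-0.25)(-0.30) − (-0.20)(0.80) = 0.2350
  C_32 = −[(0.65)(-0.30) − (-0.20)(-0.20)] = 0.2350
  C_33 = (0.65)(0.80) − (-0.25)(-0.20) = 0.4700
det(I−A) = Σ_j (I−A)_1j·C_1j = (0.65)(0.5500) + (-0.25)(0.2650) + (-0.20)(0.3400) = 0.22325
adj(I−A) = Cᵀ =
  [ 0.5500   0.2600   0.2350]
  [ 0.2650   0.4500   0.2350]
  [ 0.3400   0.2825   0.4700]
(I − A)⁻¹ = adj(I−A) / det(I−A) ≈
  [   2.4636     1.1646     1.0526]
  [   1.1870     2.0157     1.0526]
  [   1.5230     1.2654     2.1053]
Δx = (I − A)⁻¹ Δd with Δd having +75 in the Petroleum component and 0 elsewhere.
So Δx_2 = L_23 · (+75), where L_23 = adj(I−A)_23 / det(I−A) = 0.2350 / 0.22325.
Δx_2 = 0.2350 × (+75) / 0.22325 = 17.625 / 0.22325 ≈ 78.947.

Δx_2 = 78.947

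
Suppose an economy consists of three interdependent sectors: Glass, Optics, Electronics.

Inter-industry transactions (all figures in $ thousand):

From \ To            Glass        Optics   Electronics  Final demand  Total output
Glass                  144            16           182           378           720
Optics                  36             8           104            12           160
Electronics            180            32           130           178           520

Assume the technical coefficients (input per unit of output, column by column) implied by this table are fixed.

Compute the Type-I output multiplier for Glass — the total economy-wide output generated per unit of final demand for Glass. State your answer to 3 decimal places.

m_1 = 2.276

Technical coefficients a_ij = z_ij / X_j:
  a_11 = 144/720 = 0.20, a_21 = 36/720 = 0.05, a_31 = 180/720 = 0.25
  a_12 = 16/160 = 0.10, a_22 = 8/160 = 0.05, a_32 = 32/160 = 0.20
  a_13 = 182/520 = 0.35, a_23 = 104/520 = 0.20, a_33 = 130/520 = 0.25
I − A =
  [   0.80    -0.10    -0.35]
  [  -0.05     0.95    -0.20]
  [  -0.25    -0.20     0.75]
Cofactors of I−A, C_ij = (−1)^(i+j)·(minor ij) (rows/columns in the sector order above):
  C_11 = (0.95)(0.75) − (-0.20)(-0.20) = 0.6725
  C_12 = −[(-0.05)(0.75) − (-0.20)(-0.25)] = 0.0875
  C_13 = (-0.05)(-0.20) − (0.95)(-0.25) = 0.2475
  C_21 = −[(-0.10)(0.75) − (-0.35)(-0.20)] = 0.1450
  C_22 = (0.80)(0.75) − (-0.35)(-0.25) = 0.5125
  C_23 = −[(0.80)(-0.20) − (-0.10)(-0.25)] = 0.1850
  C_31 = (-0.10)(-0.20) − (-0.35)(0.95) = 0.3525
  C_32 = −[(0.80)(-0.20) − (-0.35)(-0.05)] = 0.1775
  C_33 = (0.80)(0.95) − (-0.10)(-0.05) = 0.7550
det(I−A) = Σ_j (I−A)_1j·C_1j = (0.80)(0.6725) + (-0.10)(0.0875) + (-0.35)(0.2475) = 0.442625
adj(I−A) = Cᵀ =
  [ 0.6725   0.1450   0.3525]
  [ 0.0875   0.5125   0.1775]
  [ 0.2475   0.1850   0.7550]
(I − A)⁻¹ = adj(I−A) / det(I−A) ≈
  [   1.5193     0.3276     0.7964]
  [   0.1977     1.1579     0.4010]
  [   0.5592     0.4180     1.7057]
The output multiplier for sector j is the column-j sum of the Leontief inverse (I − A)⁻¹ = adj(I−A) / det(I−A).
Column 1 of adj(I−A): (0.6725, 0.0875, 0.2475); det(I−A) = 0.442625.
m_1 = (0.6725 + 0.0875 + 0.2475) / 0.442625 = 1.0075 / 0.442625 ≈ 2.276.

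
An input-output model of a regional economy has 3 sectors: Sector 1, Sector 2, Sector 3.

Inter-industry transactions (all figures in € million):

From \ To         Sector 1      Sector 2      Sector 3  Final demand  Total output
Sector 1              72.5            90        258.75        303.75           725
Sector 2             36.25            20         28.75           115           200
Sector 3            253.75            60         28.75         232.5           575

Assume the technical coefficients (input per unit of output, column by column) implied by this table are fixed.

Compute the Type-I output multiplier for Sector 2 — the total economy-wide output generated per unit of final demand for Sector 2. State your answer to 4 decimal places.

m_2 = 2.9183

Technical coefficients a_ij = z_ij / X_j:
  a_11 = 72.5/725 = 0.10, a_21 = 36.25/725 = 0.05, a_31 = 253.75/725 = 0.35
  a_12 = 90/200 = 0.45, a_22 = 20/200 = 0.10, a_32 = 60/200 = 0.30
  a_13 = 258.75/575 = 0.45, a_23 = 28.75/575 = 0.05, a_33 = 28.75/575 = 0.05
I − A =
  [   0.90    -0.45    -0.45]
  [  -0.05     0.90    -0.05]
  [  -0.35    -0.30     0.95]
Cofactors of I−A, C_ij = (−1)^(i+j)·(minor ij) (rows/columns in the sector order above):
  C_11 = (0.90)(0.95) − (-0.05)(-0.30) = 0.8400
  C_12 = −[(-0.05)(0.95) − (-0.05)(-0.35)] = 0.0650
  C_13 = (-0.05)(-0.30) − (0.90)(-0.35) = 0.3300
  C_21 = −[(-0.45)(0.95) − (-0.45)(-0.30)] = 0.5625
  C_22 = (0.90)(0.95) − (-0.45)(-0.35) = 0.6975
  C_23 = −[(0.90)(-0.30) − (-0.45)(-0.35)] = 0.4275
  C_31 = (-0.45)(-0.05) − (-0.45)(0.90) = 0.4275
  C_32 = −[(0.90)(-0.05) − (-0.45)(-0.05)] = 0.0675
  C_33 = (0.90)(0.90) − (-0.45)(-0.05) = 0.7875
det(I−A) = Σ_j (I−A)_1j·C_1j = (0.90)(0.8400) + (-0.45)(0.0650) + (-0.45)(0.3300) = 0.57825
adj(I−A) = Cᵀ =
  [ 0.8400   0.5625   0.4275]
  [ 0.0650   0.6975   0.0675]
  [ 0.3300   0.4275   0.7875]
(I − A)⁻¹ = adj(I−A) / det(I−A) ≈
  [   1.45266     0.97276     0.73930]
  [   0.11241     1.20623     0.11673]
  [   0.57069     0.73930     1.36187]
The output multiplier for sector j is the column-j sum of the Leontief inverse (I − A)⁻¹ = adj(I−A) / det(I−A).
Column 2 of adj(I−A): (0.5625, 0.6975, 0.4275); det(I−A) = 0.57825.
m_2 = (0.5625 + 0.6975 + 0.4275) / 0.57825 = 1.6875 / 0.57825 ≈ 2.9183.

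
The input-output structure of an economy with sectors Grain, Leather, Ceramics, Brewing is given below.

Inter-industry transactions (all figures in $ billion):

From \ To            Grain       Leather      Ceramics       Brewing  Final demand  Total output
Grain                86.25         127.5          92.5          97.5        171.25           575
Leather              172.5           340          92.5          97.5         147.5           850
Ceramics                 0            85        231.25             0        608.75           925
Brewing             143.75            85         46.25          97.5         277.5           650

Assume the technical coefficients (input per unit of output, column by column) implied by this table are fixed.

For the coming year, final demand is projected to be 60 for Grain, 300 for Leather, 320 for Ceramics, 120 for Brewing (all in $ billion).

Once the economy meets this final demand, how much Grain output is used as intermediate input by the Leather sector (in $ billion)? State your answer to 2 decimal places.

Technical coefficients a_ij = z_ij / X_j:
  a_GG = 86.25/575 = 0.15, a_LG = 172.5/575 = 0.30, a_CG = 0/575 = 0.00, a_BG = 143.75/575 = 0.25
  a_GL = 127.5/850 = 0.15, a_LL = 340/850 = 0.40, a_CL = 85/850 = 0.10, a_BL = 85/850 = 0.10
  a_GC = 92.5/925 = 0.10, a_LC = 92.5/925 = 0.10, a_CC = 231.25/925 = 0.25, a_BC = 46.25/925 = 0.05
  a_GB = 97.5/650 = 0.15, a_LB = 97.5/650 = 0.15, a_CB = 0/650 = 0.00, a_BB = 97.5/650 = 0.15
I − A =
  [   0.85    -0.15    -0.10    -0.15]
  [  -0.30     0.60    -0.10    -0.15]
  [   0.00    -0.10     0.75     0.00]
  [  -0.25    -0.10    -0.05     0.85]
Compute the cofactors C_ij = (−1)^(i+j)·(3×3 minor ij) of I−A; the adjugate is their transpose:
adj(I−A) = Cᵀ =
  [ 0.362000   0.116125   0.069375   0.084375]
  [ 0.219375   0.513750   0.106375   0.129375]
  [ 0.029250   0.068500   0.349875   0.017250]
  [ 0.134000   0.098625   0.053500   0.337250]
det(I−A) = Σ_j (I−A)_1j·C_1j = (0.85)(0.362000) + (-0.15)(0.219375) + (-0.10)(0.029250) + (-0.15)(0.134000) = 0.25176875
(I − A)⁻¹ = adj(I−A) / det(I−A) ≈
  [   1.4378     0.4612     0.2756     0.3351]
  [   0.8713     2.0406     0.4225     0.5139]
  [   0.1162     0.2721     1.3897     0.0685]
  [   0.5322     0.3917     0.2125     1.3395]
First solve x = (I − A)⁻¹ d = adj(I−A)·d / det(I−A); in particular x_L = (0.219375·60 + 0.513750·300 + 0.106375·320 + 0.129375·120) / 0.25176875 = 216.8525 / 0.25176875 ≈ 861.3162.
Intermediate flow from G to L: z_GL = a_GL · x_L = 0.15 × 216.8525 / 0.25176875 = 32.527875 / 0.25176875 ≈ 129.20.

z_GL = 129.20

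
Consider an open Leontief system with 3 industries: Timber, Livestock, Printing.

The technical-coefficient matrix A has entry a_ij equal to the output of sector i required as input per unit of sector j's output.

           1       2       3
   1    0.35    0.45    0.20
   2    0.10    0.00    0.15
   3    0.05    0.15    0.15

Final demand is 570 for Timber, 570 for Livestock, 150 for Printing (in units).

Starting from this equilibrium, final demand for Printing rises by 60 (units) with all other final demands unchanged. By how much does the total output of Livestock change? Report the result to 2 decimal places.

I − A =
  [   0.65    -0.45    -0.20]
  [  -0.10     1.00    -0.15]
  [  -0.05    -0.15     0.85]
Cofactors of I−A, C_ij = (−1)^(i+j)·(minor ij) (rows/columns in the sector order above):
  C_11 = (1.00)(0.85) − (-0.15)(-0.15) = 0.8275
  C_12 = −[(-0.10)(0.85) − (-0.15)(-0.05)] = 0.0925
  C_13 = (-0.10)(-0.15) − (1.00)(-0.05) = 0.0650
  C_21 = −[(-0.45)(0.85) − (-0.20)(-0.15)] = 0.4125
  C_22 = (0.65)(0.85) − (-0.20)(-0.05) = 0.5425
  C_23 = −[(0.65)(-0.15) − (-0.45)(-0.05)] = 0.1200
  C_31 = (-0.45)(-0.15) − (-0.20)(1.00) = 0.2675
  C_32 = −[(0.65)(-0.15) − (-0.20)(-0.10)] = 0.1175
  C_33 = (0.65)(1.00) − (-0.45)(-0.10) = 0.6050
det(I−A) = Σ_j (I−A)_1j·C_1j = (0.65)(0.8275) + (-0.45)(0.0925) + (-0.20)(0.0650) = 0.48325
adj(I−A) = Cᵀ =
  [ 0.8275   0.4125   0.2675]
  [ 0.0925   0.5425   0.1175]
  [ 0.0650   0.1200   0.6050]
(I − A)⁻¹ = adj(I−A) / det(I−A) ≈
  [   1.7124     0.8536     0.5535]
  [   0.1914     1.1226     0.2431]
  [   0.1345     0.2483     1.2519]
Δx = (I − A)⁻¹ Δd with Δd having +60 in the Printing component and 0 elsewhere.
So Δx_2 = L_23 · (+60), where L_23 = adj(I−A)_23 / det(I−A) = 0.1175 / 0.48325.
Δx_2 = 0.1175 × (+60) / 0.48325 = 7.05 / 0.48325 ≈ 14.59.

Δx_2 = 14.59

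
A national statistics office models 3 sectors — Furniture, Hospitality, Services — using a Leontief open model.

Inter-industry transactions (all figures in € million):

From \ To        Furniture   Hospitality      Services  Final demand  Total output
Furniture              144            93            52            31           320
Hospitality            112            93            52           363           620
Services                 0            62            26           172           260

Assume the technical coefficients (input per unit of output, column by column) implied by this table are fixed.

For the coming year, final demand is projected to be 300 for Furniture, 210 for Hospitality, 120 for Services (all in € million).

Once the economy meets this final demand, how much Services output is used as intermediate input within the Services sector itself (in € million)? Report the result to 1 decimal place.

z_33 = 20.2

Technical coefficients a_ij = z_ij / X_j:
  a_11 = 144/320 = 0.45, a_21 = 112/320 = 0.35, a_31 = 0/320 = 0.00
  a_12 = 93/620 = 0.15, a_22 = 93/620 = 0.15, a_32 = 62/620 = 0.10
  a_13 = 52/260 = 0.20, a_23 = 52/260 = 0.20, a_33 = 26/260 = 0.10
I − A =
  [   0.55    -0.15    -0.20]
  [  -0.35     0.85    -0.20]
  [   0.00    -0.10     0.90]
Cofactors of I−A, C_ij = (−1)^(i+j)·(minor ij) (rows/columns in the sector order above):
  C_11 = (0.85)(0.90) − (-0.20)(-0.10) = 0.7450
  C_12 = −[(-0.35)(0.90) − (-0.20)(0.00)] = 0.3150
  C_13 = (-0.35)(-0.10) − (0.85)(0.00) = 0.0350
  C_21 = −[(-0.15)(0.90) − (-0.20)(-0.10)] = 0.1550
  C_22 = (0.55)(0.90) − (-0.20)(0.00) = 0.4950
  C_23 = −[(0.55)(-0.10) − (-0.15)(0.00)] = 0.0550
  C_31 = (-0.15)(-0.20) − (-0.20)(0.85) = 0.2000
  C_32 = −[(0.55)(-0.20) − (-0.20)(-0.35)] = 0.1800
  C_33 = (0.55)(0.85) − (-0.15)(-0.35) = 0.4150
det(I−A) = Σ_j (I−A)_1j·C_1j = (0.55)(0.7450) + (-0.15)(0.3150) + (-0.20)(0.0350) = 0.3555
adj(I−A) = Cᵀ =
  [ 0.7450   0.1550   0.2000]
  [ 0.3150   0.4950   0.1800]
  [ 0.0350   0.0550   0.4150]
(I − A)⁻¹ = adj(I−A) / det(I−A) ≈
  [   2.0956     0.4360     0.5626]
  [   0.8861     1.3924     0.5063]
  [   0.0985     0.1547     1.1674]
First solve x = (I − A)⁻¹ d = adj(I−A)·d / det(I−A); in particular x_3 = (0.0350·300 + 0.0550·210 + 0.4150·120) / 0.3555 = 71.85 / 0.3555 ≈ 202.110.
Intermediate flow from 3 to 3: z_33 = a_33 · x_3 = 0.10 × 71.85 / 0.3555 = 7.185 / 0.3555 ≈ 20.2.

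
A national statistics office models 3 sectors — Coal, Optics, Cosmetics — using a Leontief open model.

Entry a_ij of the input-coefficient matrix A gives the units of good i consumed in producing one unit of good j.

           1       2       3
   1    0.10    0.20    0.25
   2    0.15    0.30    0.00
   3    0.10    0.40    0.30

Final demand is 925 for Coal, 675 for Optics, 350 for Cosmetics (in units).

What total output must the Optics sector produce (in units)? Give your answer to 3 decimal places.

I − A =
  [   0.90    -0.20    -0.25]
  [  -0.15     0.70     0.00]
  [  -0.10    -0.40     0.70]
Cofactors of I−A, C_ij = (−1)^(i+j)·(minor ij) (rows/columns in the sector order above):
  C_11 = (0.70)(0.70) − (0.00)(-0.40) = 0.4900
  C_12 = −[(-0.15)(0.70) − (0.00)(-0.10)] = 0.1050
  C_13 = (-0.15)(-0.40) − (0.70)(-0.10) = 0.1300
  C_21 = −[(-0.20)(0.70) − (-0.25)(-0.40)] = 0.2400
  C_22 = (0.90)(0.70) − (-0.25)(-0.10) = 0.6050
  C_23 = −[(0.90)(-0.40) − (-0.20)(-0.10)] = 0.3800
  C_31 = (-0.20)(0.00) − (-0.25)(0.70) = 0.1750
  C_32 = −[(0.90)(0.00) − (-0.25)(-0.15)] = 0.0375
  C_33 = (0.90)(0.70) − (-0.20)(-0.15) = 0.6000
det(I−A) = Σ_j (I−A)_1j·C_1j = (0.90)(0.4900) + (-0.20)(0.1050) + (-0.25)(0.1300) = 0.3875
adj(I−A) = Cᵀ =
  [ 0.4900   0.2400   0.1750]
  [ 0.1050   0.6050   0.0375]
  [ 0.1300   0.3800   0.6000]
(I − A)⁻¹ = adj(I−A) / det(I−A) ≈
  [   1.2645     0.6194     0.4516]
  [   0.2710     1.5613     0.0968]
  [   0.3355     0.9806     1.5484]
x = (I − A)⁻¹ d = adj(I−A)·d / det(I−A), with det(I−A) = 0.3875:
  x_1 = (0.4900·925 + 0.2400·675 + 0.1750·350) / 0.3875 = 676.50 / 0.3875 ≈ 1745.806
  x_2 = (0.1050·925 + 0.6050·675 + 0.0375·350) / 0.3875 = 518.625 / 0.3875 ≈ 1338.387
  x_3 = (0.1300·925 + 0.3800·675 + 0.6000·350) / 0.3875 = 586.75 / 0.3875 ≈ 1514.194

x_2 = 1338.387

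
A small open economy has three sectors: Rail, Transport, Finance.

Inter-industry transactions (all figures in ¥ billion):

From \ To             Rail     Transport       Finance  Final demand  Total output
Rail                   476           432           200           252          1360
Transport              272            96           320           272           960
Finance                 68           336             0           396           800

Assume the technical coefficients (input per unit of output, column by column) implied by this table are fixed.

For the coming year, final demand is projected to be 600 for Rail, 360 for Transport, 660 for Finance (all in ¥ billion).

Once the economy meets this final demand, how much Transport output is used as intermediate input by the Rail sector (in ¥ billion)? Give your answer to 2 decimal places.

Technical coefficients a_ij = z_ij / X_j:
  a_RR = 476/1360 = 0.35, a_TR = 272/1360 = 0.20, a_FR = 68/1360 = 0.05
  a_RT = 432/960 = 0.45, a_TT = 96/960 = 0.10, a_FT = 336/960 = 0.35
  a_RF = 200/800 = 0.25, a_TF = 320/800 = 0.40, a_FF = 0/800 = 0.00
I − A =
  [   0.65    -0.45    -0.25]
  [  -0.20     0.90    -0.40]
  [  -0.05    -0.35     1.00]
Cofactors of I−A, C_ij = (−1)^(i+j)·(minor ij) (rows/columns in the sector order above):
  C_11 = (0.90)(1.00) − (-0.40)(-0.35) = 0.7600
  C_12 = −[(-0.20)(1.00) − (-0.40)(-0.05)] = 0.2200
  C_13 = (-0.20)(-0.35) − (0.90)(-0.05) = 0.1150
  C_21 = −[(-0.45)(1.00) − (-0.25)(-0.35)] = 0.5375
  C_22 = (0.65)(1.00) − (-0.25)(-0.05) = 0.6375
  C_23 = −[(0.65)(-0.35) − (-0.45)(-0.05)] = 0.2500
  C_31 = (-0.45)(-0.40) − (-0.25)(0.90) = 0.4050
  C_32 = −[(0.65)(-0.40) − (-0.25)(-0.20)] = 0.3100
  C_33 = (0.65)(0.90) − (-0.45)(-0.20) = 0.4950
det(I−A) = Σ_j (I−A)_1j·C_1j = (0.65)(0.7600) + (-0.45)(0.2200) + (-0.25)(0.1150) = 0.36625
adj(I−A) = Cᵀ =
  [ 0.7600   0.5375   0.4050]
  [ 0.2200   0.6375   0.3100]
  [ 0.1150   0.2500   0.4950]
(I − A)⁻¹ = adj(I−A) / det(I−A) ≈
  [   2.0751     1.4676     1.1058]
  [   0.6007     1.7406     0.8464]
  [   0.3140     0.6826     1.3515]
First solve x = (I − A)⁻¹ d = adj(I−A)·d / det(I−A); in particular x_R = (0.7600·600 + 0.5375·360 + 0.4050·660) / 0.36625 = 916.80 / 0.36625 ≈ 2503.2082.
Intermediate flow from T to R: z_TR = a_TR · x_R = 0.20 × 916.80 / 0.36625 = 183.36 / 0.36625 ≈ 500.64.

z_TR = 500.64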